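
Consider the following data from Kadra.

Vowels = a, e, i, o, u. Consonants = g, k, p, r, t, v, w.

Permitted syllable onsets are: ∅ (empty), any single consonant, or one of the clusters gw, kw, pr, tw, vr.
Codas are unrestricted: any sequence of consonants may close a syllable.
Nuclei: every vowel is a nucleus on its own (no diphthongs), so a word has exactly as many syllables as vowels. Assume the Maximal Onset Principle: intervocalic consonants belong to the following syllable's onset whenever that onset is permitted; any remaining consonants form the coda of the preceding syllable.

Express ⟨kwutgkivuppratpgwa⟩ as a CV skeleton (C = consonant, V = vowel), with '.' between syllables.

CCVCC.CV.CVC.CCVCC.CCV

Vowels present: u, i, u, a, a; each is a nucleus, giving 5 syllables.
/u…i/ gap (V1→V2): cluster /tgk/ — the longest permitted-onset suffix is /k/; onset = /k/, preceding coda = /tg/.
/i…u/ gap (V2→V3): just /v/ — single C goes to the following onset.
/u…a/ gap (V3→V4): /ppr/; trying suffixes from longest down, /pr/ is the first permitted one, so coda /p/ | onset /pr/.
/a…a/ gap (V4→V5): /tpgw/ — longest licit onset from the right is /gw/, leaving /tp/ as coda.
Result: kwutg.ki.vup.pratp.gwa.
Mapping each syllable to C/V: /kwutg/ → CCVCC, /ki/ → CV, /vup/ → CVC, /pratp/ → CCVCC, /gwa/ → CCV.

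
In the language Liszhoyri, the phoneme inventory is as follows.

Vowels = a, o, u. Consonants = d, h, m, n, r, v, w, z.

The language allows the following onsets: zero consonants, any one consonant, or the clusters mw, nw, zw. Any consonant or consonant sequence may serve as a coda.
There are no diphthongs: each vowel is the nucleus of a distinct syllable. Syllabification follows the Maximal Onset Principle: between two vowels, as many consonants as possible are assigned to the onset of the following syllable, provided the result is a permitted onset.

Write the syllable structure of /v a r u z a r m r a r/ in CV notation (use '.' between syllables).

CV.CV.CVCC.CVC

The vowels are a, u, a, a — 4 nuclei, so 4 syllables.
σ1/σ2 boundary: just /r/ — single C goes to the following onset.
σ2/σ3 boundary: just /z/ — single C goes to the following onset.
σ3/σ4 boundary: cluster /rmr/ — the longest permitted-onset suffix is /r/; onset = /r/, preceding coda = /rm/.
So the parse is va.ru.zarm.rar.
Mapping each syllable to C/V: /va/ → CV, /ru/ → CV, /zarm/ → CVCC, /rar/ → CVC.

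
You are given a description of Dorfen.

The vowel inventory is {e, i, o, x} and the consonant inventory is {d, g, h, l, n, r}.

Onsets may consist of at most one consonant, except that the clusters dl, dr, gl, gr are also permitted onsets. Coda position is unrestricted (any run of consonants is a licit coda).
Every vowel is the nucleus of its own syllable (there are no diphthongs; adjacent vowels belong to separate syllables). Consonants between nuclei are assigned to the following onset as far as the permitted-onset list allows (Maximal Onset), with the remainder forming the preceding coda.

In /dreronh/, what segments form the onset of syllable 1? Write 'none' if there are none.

dr

The vowels are e, o — 2 nuclei, so 2 syllables.
/e…o/ gap (V1→V2): just /r/ — single C goes to the following onset.
Result: dre.ronh.
Syllable 1 is /dre/: onset /dr/, nucleus /e/, coda ∅.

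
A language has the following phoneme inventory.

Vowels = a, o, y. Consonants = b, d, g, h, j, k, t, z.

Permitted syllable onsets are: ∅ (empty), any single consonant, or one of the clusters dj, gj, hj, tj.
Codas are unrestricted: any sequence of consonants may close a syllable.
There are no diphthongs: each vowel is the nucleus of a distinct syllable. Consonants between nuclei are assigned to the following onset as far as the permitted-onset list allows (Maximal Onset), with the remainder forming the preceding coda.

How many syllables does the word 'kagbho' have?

2

Vowels present: a, o; each is a nucleus, giving 2 syllables.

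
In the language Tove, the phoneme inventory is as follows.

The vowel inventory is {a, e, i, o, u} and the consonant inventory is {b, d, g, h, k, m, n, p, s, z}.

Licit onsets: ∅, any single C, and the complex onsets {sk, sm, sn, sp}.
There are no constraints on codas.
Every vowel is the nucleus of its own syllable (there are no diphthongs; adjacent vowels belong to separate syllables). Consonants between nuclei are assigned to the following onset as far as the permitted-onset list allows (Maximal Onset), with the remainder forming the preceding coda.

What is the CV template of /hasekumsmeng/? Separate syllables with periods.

Nuclei (vowels): a, e, u, e → 4 syllables.
Between /a/ (V1) and /e/ (V2): just /s/ — single C goes to the following onset.
Between /e/ (V2) and /u/ (V3): just /k/ — single C goes to the following onset.
Between /u/ (V3) and /e/ (V4): /msm/ — longest licit onset from the right is /sm/, leaving /m/ as coda.
Putting it together: ha.se.kum.smeng.
Mapping each syllable to C/V: /ha/ → CV, /se/ → CV, /kum/ → CVC, /smeng/ → CCVCC.

CV.CV.CVC.CCVCC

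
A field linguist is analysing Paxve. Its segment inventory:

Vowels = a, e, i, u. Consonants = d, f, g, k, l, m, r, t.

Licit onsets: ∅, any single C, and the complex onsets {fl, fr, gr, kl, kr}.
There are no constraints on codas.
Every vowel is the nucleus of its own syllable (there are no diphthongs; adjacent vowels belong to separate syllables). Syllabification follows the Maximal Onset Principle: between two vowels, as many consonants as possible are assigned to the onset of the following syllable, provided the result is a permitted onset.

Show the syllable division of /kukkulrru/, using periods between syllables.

kuk.kulr.ru

Vowels present: u, u, u; each is a nucleus, giving 3 syllables.
/u…u/ gap (V1→V2): /kk/ splits as /k/ + /k/ (/k/ is the longest suffix that is a licit onset).
/u…u/ gap (V2→V3): /lrr/; trying suffixes from longest down, /r/ is the first permitted one, so coda /lr/ | onset /r/.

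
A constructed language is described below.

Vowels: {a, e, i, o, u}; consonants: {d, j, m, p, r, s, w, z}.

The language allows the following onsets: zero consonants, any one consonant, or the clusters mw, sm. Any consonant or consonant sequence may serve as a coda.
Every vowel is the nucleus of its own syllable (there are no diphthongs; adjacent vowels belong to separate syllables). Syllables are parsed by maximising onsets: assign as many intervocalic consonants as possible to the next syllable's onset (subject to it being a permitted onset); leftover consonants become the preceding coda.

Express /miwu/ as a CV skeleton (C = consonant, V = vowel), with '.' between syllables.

The vowels are i, u — 2 nuclei, so 2 syllables.
/i…u/ gap (V1→V2): /w/ → onset of the next syllable (single consonants are always licit onsets).
Syllabification: mi.wu.
Mapping each syllable to C/V: /mi/ → CV, /wu/ → CV.

CV.CV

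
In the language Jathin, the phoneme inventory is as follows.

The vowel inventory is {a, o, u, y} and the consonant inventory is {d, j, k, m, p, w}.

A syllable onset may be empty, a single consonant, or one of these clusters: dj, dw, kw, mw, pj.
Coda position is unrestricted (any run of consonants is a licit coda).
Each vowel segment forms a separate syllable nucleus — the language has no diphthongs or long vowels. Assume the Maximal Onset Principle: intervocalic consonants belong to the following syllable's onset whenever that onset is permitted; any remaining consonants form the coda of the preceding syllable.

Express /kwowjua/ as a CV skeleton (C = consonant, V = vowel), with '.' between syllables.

Nuclei (vowels): o, u, a → 3 syllables.
σ1/σ2 boundary: /wj/ — longest licit onset from the right is /j/, leaving /w/ as coda.
σ2/σ3 boundary: hiatus — the boundary sits between the two vowels.
Result: kwow.ju.a.
Mapping each syllable to C/V: /kwow/ → CCVC, /ju/ → CV, /a/ → V.

CCVC.CV.V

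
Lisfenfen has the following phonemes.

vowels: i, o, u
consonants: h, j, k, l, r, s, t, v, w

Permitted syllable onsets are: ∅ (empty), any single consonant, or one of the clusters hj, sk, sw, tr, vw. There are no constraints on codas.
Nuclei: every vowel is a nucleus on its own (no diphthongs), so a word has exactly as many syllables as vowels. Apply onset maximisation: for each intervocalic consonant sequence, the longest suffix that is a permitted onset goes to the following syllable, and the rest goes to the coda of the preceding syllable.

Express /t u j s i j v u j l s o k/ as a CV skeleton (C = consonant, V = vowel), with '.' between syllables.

CVC.CVC.CVCC.CVC

The vowels are u, i, u, o — 4 nuclei, so 4 syllables.
/u…i/ gap (V1→V2): /js/ — longest licit onset from the right is /s/, leaving /j/ as coda.
/i…u/ gap (V2→V3): /jv/; trying suffixes from longest down, /v/ is the first permitted one, so coda /j/ | onset /v/.
/u…o/ gap (V3→V4): /jls/ splits as /jl/ + /s/ (/s/ is the longest suffix that is a licit onset).
Result: tuj.sij.vujl.sok.
Mapping each syllable to C/V: /tuj/ → CVC, /sij/ → CVC, /vujl/ → CVCC, /sok/ → CVC.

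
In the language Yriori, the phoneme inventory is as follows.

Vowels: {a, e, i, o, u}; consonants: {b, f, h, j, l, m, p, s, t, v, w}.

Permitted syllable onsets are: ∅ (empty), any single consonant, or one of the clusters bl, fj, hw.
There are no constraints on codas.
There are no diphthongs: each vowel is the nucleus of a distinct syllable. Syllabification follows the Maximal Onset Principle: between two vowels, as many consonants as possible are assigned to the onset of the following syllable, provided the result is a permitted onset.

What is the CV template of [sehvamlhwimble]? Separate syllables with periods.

CVC.CVCC.CCVC.CCV

Vowels present: e, a, i, e; each is a nucleus, giving 4 syllables.
Between /e/ (V1) and /a/ (V2): /hv/ — longest licit onset from the right is /v/, leaving /h/ as coda.
Between /a/ (V2) and /i/ (V3): /mlhw/; trying suffixes from longest down, /hw/ is the first permitted one, so coda /ml/ | onset /hw/.
Between /i/ (V3) and /e/ (V4): /mbl/ splits as /m/ + /bl/ (/bl/ is the longest suffix that is a licit onset).
Result: seh.vaml.hwim.ble.
Mapping each syllable to C/V: /seh/ → CVC, /vaml/ → CVCC, /hwim/ → CCVC, /ble/ → CCV.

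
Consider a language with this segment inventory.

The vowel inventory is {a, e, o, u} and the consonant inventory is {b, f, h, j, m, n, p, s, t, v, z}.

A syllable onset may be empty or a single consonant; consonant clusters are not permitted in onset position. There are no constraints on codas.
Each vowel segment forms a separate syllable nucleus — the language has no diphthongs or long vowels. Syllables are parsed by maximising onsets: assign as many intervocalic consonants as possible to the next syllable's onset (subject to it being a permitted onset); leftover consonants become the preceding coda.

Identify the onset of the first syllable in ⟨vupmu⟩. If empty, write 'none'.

v

The vowels are u, u — 2 nuclei, so 2 syllables.
σ1/σ2 boundary: cluster /pm/ — the longest permitted-onset suffix is /m/; onset = /m/, preceding coda = /p/.
So the parse is vup.mu.
Syllable 1 is /vup/: onset /v/, nucleus /u/, coda /p/.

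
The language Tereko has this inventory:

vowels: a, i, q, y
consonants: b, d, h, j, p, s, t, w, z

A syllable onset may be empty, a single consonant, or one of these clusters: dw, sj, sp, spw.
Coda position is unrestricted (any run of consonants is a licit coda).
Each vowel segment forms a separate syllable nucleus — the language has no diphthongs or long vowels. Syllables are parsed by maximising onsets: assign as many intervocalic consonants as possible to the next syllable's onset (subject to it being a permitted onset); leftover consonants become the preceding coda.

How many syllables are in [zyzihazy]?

4

Vowels present: y, i, a, y; each is a nucleus, giving 4 syllables.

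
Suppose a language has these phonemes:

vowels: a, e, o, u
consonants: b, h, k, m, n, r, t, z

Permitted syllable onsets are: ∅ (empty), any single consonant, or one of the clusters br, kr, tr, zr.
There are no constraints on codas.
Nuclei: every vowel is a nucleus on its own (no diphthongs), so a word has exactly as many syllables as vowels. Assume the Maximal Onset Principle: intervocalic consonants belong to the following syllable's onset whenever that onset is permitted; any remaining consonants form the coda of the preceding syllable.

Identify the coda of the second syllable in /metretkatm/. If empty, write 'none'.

t

The vowels are e, e, a — 3 nuclei, so 3 syllables.
σ1/σ2 boundary: /tr/ — entire cluster is a permitted onset → onset /tr/, coda ∅.
σ2/σ3 boundary: /tk/ splits as /t/ + /k/ (/k/ is the longest suffix that is a licit onset).
Result: me.tret.katm.
Syllable 2 is /tret/: onset /tr/, nucleus /e/, coda /t/.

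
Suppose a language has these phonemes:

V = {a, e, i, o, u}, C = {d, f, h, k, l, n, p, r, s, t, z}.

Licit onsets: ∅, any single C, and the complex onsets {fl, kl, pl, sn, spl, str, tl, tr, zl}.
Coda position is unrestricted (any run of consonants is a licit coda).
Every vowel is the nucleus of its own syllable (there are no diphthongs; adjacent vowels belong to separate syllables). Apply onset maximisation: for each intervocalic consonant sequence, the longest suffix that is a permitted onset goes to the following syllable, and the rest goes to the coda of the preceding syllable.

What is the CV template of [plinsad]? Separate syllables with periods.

Nuclei (vowels): i, a → 2 syllables.
Between /i/ (V1) and /a/ (V2): /ns/ — longest licit onset from the right is /s/, leaving /n/ as coda.
Syllabification: plin.sad.
Mapping each syllable to C/V: /plin/ → CCVC, /sad/ → CVC.

CCVC.CVC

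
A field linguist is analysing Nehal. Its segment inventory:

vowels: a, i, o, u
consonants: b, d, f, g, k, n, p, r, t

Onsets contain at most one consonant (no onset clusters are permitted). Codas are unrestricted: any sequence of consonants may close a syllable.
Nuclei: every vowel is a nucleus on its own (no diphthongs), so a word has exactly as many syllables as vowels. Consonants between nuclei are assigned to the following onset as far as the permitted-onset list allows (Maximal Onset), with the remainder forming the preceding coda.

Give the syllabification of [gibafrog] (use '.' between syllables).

gi.baf.rog

The vowels are i, a, o — 3 nuclei, so 3 syllables.
Between /i/ (V1) and /a/ (V2): /b/ → onset of the next syllable (single consonants are always licit onsets).
Between /a/ (V2) and /o/ (V3): /fr/ — longest licit onset from the right is /r/, leaving /f/ as coda.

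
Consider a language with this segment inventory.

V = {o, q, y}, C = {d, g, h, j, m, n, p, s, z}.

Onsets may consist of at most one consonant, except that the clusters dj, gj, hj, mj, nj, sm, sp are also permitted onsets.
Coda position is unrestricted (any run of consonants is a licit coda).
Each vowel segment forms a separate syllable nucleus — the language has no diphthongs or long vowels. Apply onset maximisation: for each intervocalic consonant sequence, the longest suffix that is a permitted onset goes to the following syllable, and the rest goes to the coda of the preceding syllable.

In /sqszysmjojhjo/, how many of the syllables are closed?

3

The vowels are q, y, o, o — 4 nuclei, so 4 syllables.
Between /q/ (V1) and /y/ (V2): /sz/; trying suffixes from longest down, /z/ is the first permitted one, so coda /s/ | onset /z/.
Between /y/ (V2) and /o/ (V3): /smj/ — longest licit onset from the right is /mj/, leaving /s/ as coda.
Between /o/ (V3) and /o/ (V4): /jhj/ splits as /j/ + /hj/ (/hj/ is the longest suffix that is a licit onset).
Putting it together: sqs.zys.mjoj.hjo.
Classifying each syllable: /sqs/ (closed), /zys/ (closed), /mjoj/ (closed), /hjo/ (open).
Closed syllables: 3.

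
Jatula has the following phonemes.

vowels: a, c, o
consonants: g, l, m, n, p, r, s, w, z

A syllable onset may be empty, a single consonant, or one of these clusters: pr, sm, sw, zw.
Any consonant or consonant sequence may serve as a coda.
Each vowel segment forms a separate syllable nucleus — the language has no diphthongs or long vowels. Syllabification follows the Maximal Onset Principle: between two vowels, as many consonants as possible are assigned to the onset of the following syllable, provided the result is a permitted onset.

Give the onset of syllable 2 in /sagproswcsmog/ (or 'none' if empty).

pr

Vowels present: a, o, c, o; each is a nucleus, giving 4 syllables.
/a…o/ gap (V1→V2): /gpr/ — longest licit onset from the right is /pr/, leaving /g/ as coda.
/o…c/ gap (V2→V3): /sw/ is a licit onset in full, so it all attaches to the next syllable.
/c…o/ gap (V3→V4): /sm/ — entire cluster is a permitted onset → onset /sm/, coda ∅.
Putting it together: sag.pro.swc.smog.
Syllable 2 is /pro/: onset /pr/, nucleus /o/, coda ∅.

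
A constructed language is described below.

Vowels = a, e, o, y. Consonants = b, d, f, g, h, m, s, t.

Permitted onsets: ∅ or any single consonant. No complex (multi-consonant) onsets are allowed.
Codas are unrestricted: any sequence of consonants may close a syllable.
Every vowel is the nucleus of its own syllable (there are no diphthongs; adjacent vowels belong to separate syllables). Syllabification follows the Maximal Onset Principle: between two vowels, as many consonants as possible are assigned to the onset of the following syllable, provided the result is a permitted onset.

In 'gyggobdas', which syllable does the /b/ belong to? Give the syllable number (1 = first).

Nuclei (vowels): y, o, a → 3 syllables.
Between /y/ (V1) and /o/ (V2): /gg/ — longest licit onset from the right is /g/, leaving /g/ as coda.
Between /o/ (V2) and /a/ (V3): /bd/ splits as /b/ + /d/ (/d/ is the longest suffix that is a licit onset).
Result: gyg.gob.das.
The /b/ is in the coda of syllable 2 (/gob/).

2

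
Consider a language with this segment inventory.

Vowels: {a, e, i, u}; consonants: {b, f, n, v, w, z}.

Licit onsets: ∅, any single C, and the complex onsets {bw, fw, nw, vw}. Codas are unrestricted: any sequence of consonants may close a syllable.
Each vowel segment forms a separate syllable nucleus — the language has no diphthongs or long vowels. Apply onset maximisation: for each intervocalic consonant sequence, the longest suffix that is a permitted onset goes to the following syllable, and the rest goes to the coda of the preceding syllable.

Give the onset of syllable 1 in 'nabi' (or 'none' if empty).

The vowels are a, i — 2 nuclei, so 2 syllables.
Between /a/ (V1) and /i/ (V2): /b/ is a single consonant, so it becomes the next onset.
Putting it together: na.bi.
Syllable 1 is /na/: onset /n/, nucleus /a/, coda ∅.

n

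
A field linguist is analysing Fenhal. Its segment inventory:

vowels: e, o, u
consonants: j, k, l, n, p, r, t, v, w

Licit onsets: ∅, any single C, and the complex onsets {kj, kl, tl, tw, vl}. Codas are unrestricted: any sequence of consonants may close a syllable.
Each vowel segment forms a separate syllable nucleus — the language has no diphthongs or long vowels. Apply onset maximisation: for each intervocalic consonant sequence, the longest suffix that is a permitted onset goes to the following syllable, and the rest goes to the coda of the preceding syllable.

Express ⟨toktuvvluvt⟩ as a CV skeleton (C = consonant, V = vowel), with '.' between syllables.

Nuclei (vowels): o, u, u → 3 syllables.
σ1/σ2 boundary: /kt/ — longest licit onset from the right is /t/, leaving /k/ as coda.
σ2/σ3 boundary: cluster /vvl/ — the longest permitted-onset suffix is /vl/; onset = /vl/, preceding coda = /v/.
Putting it together: tok.tuv.vluvt.
Mapping each syllable to C/V: /tok/ → CVC, /tuv/ → CVC, /vluvt/ → CCVCC.

CVC.CVC.CCVCC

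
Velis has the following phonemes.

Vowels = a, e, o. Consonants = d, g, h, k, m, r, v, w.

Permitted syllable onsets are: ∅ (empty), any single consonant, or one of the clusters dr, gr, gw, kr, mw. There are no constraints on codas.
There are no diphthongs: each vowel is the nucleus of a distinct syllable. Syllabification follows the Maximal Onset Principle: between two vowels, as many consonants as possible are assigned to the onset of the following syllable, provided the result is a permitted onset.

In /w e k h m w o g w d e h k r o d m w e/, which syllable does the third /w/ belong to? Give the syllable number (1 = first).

2

Nuclei (vowels): e, o, e, o, e → 5 syllables.
/e…o/ gap (V1→V2): /khmw/; trying suffixes from longest down, /mw/ is the first permitted one, so coda /kh/ | onset /mw/.
/o…e/ gap (V2→V3): /gwd/ — longest licit onset from the right is /d/, leaving /gw/ as coda.
/e…o/ gap (V3→V4): cluster /hkr/ — the longest permitted-onset suffix is /kr/; onset = /kr/, preceding coda = /h/.
/o…e/ gap (V4→V5): /dmw/ splits as /d/ + /mw/ (/mw/ is the longest suffix that is a licit onset).
Result: wekh.mwogw.deh.krod.mwe.
The third /w/ is in the coda of syllable 2 (/mwogw/).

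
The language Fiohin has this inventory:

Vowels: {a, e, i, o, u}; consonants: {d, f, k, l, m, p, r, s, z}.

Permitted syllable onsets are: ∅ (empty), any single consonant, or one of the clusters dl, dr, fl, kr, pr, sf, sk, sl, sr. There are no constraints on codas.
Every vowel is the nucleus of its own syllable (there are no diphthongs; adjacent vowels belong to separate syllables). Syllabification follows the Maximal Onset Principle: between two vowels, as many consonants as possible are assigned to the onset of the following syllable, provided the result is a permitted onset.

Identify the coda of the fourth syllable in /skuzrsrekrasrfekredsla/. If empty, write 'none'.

none

Vowels present: u, e, a, e, e, a; each is a nucleus, giving 6 syllables.
σ1/σ2 boundary: /zrsr/ — longest licit onset from the right is /sr/, leaving /zr/ as coda.
σ2/σ3 boundary: /kr/ — entire cluster is a permitted onset → onset /kr/, coda ∅.
σ3/σ4 boundary: cluster /srf/ — the longest permitted-onset suffix is /f/; onset = /f/, preceding coda = /sr/.
σ4/σ5 boundary: /kr/ is a licit onset in full, so it all attaches to the next syllable.
σ5/σ6 boundary: cluster /dsl/ — the longest permitted-onset suffix is /sl/; onset = /sl/, preceding coda = /d/.
Syllabification: skuzr.sre.krasr.fe.kred.sla.
Syllable 4 is /fe/: onset /f/, nucleus /e/, coda ∅.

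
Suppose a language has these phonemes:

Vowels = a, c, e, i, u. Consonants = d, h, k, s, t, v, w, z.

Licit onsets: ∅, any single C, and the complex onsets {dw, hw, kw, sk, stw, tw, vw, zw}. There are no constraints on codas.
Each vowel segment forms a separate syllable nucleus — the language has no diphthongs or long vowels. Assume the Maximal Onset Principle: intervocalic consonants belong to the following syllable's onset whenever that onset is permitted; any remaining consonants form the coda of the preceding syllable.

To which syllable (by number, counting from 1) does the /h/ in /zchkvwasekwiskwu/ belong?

The vowels are c, a, e, i, u — 5 nuclei, so 5 syllables.
/c…a/ gap (V1→V2): cluster /hkvw/ — the longest permitted-onset suffix is /vw/; onset = /vw/, preceding coda = /hk/.
/a…e/ gap (V2→V3): just /s/ — single C goes to the following onset.
/e…i/ gap (V3→V4): /kw/ — entire cluster is a permitted onset → onset /kw/, coda ∅.
/i…u/ gap (V4→V5): /skw/; trying suffixes from longest down, /kw/ is the first permitted one, so coda /s/ | onset /kw/.
Result: zchk.vwa.se.kwis.kwu.
The /h/ is in the coda of syllable 1 (/zchk/).

1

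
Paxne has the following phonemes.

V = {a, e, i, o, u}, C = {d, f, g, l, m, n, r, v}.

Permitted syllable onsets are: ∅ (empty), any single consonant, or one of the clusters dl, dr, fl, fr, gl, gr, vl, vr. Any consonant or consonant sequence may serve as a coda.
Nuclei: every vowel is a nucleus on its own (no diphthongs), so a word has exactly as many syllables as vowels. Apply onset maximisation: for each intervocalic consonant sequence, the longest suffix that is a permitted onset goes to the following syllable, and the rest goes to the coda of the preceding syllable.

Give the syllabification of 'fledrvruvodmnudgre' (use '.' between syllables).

Nuclei (vowels): e, u, o, u, e → 5 syllables.
Between /e/ (V1) and /u/ (V2): /drvr/; trying suffixes from longest down, /vr/ is the first permitted one, so coda /dr/ | onset /vr/.
Between /u/ (V2) and /o/ (V3): just /v/ — single C goes to the following onset.
Between /o/ (V3) and /u/ (V4): /dmn/ — longest licit onset from the right is /n/, leaving /dm/ as coda.
Between /u/ (V4) and /e/ (V5): /dgr/ — longest licit onset from the right is /gr/, leaving /d/ as coda.

fledr.vru.vodm.nud.gre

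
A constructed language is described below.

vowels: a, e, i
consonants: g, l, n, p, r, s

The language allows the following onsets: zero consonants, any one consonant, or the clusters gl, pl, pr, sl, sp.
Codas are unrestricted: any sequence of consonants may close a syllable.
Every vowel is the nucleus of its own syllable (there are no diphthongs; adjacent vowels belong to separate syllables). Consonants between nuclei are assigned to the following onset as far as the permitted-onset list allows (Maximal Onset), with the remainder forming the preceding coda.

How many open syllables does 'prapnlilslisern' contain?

1

Vowels present: a, i, i, e; each is a nucleus, giving 4 syllables.
/a…i/ gap (V1→V2): /pnl/ splits as /pn/ + /l/ (/l/ is the longest suffix that is a licit onset).
/i…i/ gap (V2→V3): cluster /lsl/ — the longest permitted-onset suffix is /sl/; onset = /sl/, preceding coda = /l/.
/i…e/ gap (V3→V4): /s/ is a single consonant, so it becomes the next onset.
Putting it together: prapn.lil.sli.sern.
Classifying each syllable: /prapn/ (closed), /lil/ (closed), /sli/ (open), /sern/ (closed).
Open syllables: 1.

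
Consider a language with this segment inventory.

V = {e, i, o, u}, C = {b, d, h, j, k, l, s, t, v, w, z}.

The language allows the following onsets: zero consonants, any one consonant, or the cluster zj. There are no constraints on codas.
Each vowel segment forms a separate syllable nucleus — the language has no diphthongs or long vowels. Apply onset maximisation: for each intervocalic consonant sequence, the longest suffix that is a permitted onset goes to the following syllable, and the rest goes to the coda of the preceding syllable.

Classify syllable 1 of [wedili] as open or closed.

open

Vowels present: e, i, i; each is a nucleus, giving 3 syllables.
V1 /e/ – V2 /i/: /d/ is a single consonant, so it becomes the next onset.
V2 /i/ – V3 /i/: /l/ → onset of the next syllable (single consonants are always licit onsets).
So the parse is we.di.li.
Syllable 1 is /we/; it ends in its nucleus with no coda, so it is open.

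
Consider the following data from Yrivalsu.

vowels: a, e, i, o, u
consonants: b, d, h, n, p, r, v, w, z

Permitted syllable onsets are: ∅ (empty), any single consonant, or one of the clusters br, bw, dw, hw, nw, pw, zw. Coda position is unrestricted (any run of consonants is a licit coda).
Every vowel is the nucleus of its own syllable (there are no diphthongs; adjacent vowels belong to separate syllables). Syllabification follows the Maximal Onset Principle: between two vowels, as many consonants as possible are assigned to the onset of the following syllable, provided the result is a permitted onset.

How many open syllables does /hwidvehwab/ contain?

Vowels present: i, e, a; each is a nucleus, giving 3 syllables.
Between /i/ (V1) and /e/ (V2): cluster /dv/ — the longest permitted-onset suffix is /v/; onset = /v/, preceding coda = /d/.
Between /e/ (V2) and /a/ (V3): /hw/ — entire cluster is a permitted onset → onset /hw/, coda ∅.
Result: hwid.ve.hwab.
Classifying each syllable: /hwid/ (closed), /ve/ (open), /hwab/ (closed).
Open syllables: 1.

1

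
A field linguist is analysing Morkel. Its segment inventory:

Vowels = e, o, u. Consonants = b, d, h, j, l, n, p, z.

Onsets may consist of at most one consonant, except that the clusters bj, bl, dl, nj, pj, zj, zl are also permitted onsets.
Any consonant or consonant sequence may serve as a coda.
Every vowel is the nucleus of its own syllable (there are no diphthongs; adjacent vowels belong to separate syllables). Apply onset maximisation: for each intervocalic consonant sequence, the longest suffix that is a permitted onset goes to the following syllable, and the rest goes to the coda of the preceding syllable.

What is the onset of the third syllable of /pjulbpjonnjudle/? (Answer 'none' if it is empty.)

nj

Nuclei (vowels): u, o, u, e → 4 syllables.
V1 /u/ – V2 /o/: /lbpj/ — longest licit onset from the right is /pj/, leaving /lb/ as coda.
V2 /o/ – V3 /u/: /nnj/ — longest licit onset from the right is /nj/, leaving /n/ as coda.
V3 /u/ – V4 /e/: /dl/ is a licit onset in full, so it all attaches to the next syllable.
Result: pjulb.pjon.nju.dle.
Syllable 3 is /nju/: onset /nj/, nucleus /u/, coda ∅.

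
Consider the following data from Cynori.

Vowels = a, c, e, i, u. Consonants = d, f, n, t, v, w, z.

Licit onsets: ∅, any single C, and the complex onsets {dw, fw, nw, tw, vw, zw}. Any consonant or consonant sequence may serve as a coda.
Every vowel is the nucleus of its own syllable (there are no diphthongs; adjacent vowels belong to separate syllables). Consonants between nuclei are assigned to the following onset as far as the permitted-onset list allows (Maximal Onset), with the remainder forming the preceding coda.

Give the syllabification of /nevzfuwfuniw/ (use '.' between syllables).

Vowels present: e, u, u, i; each is a nucleus, giving 4 syllables.
/e…u/ gap (V1→V2): /vzf/; trying suffixes from longest down, /f/ is the first permitted one, so coda /vz/ | onset /f/.
/u…u/ gap (V2→V3): /wf/ splits as /w/ + /f/ (/f/ is the longest suffix that is a licit onset).
/u…i/ gap (V3→V4): just /n/ — single C goes to the following onset.

nevz.fuw.fu.niw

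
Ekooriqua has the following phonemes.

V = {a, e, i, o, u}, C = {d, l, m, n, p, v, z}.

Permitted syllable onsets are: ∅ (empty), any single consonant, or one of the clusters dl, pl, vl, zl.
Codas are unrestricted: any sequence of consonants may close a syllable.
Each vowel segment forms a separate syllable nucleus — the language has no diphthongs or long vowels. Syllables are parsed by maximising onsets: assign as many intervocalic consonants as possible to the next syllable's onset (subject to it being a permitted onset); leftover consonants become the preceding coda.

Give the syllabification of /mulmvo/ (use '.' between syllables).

The vowels are u, o — 2 nuclei, so 2 syllables.
Between /u/ (V1) and /o/ (V2): /lmv/ splits as /lm/ + /v/ (/v/ is the longest suffix that is a licit onset).

mulm.vo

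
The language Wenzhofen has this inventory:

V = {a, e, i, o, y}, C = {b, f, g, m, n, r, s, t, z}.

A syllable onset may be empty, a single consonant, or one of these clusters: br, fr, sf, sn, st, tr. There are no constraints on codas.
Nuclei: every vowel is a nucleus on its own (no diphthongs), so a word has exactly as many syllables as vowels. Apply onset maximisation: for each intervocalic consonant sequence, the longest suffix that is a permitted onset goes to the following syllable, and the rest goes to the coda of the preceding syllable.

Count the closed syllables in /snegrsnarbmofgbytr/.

4

Vowels present: e, a, o, y; each is a nucleus, giving 4 syllables.
V1 /e/ – V2 /a/: /grsn/ — longest licit onset from the right is /sn/, leaving /gr/ as coda.
V2 /a/ – V3 /o/: /rbm/; trying suffixes from longest down, /m/ is the first permitted one, so coda /rb/ | onset /m/.
V3 /o/ – V4 /y/: /fgb/; trying suffixes from longest down, /b/ is the first permitted one, so coda /fg/ | onset /b/.
So the parse is snegr.snarb.mofg.bytr.
Classifying each syllable: /snegr/ (closed), /snarb/ (closed), /mofg/ (closed), /bytr/ (closed).
Closed syllables: 4.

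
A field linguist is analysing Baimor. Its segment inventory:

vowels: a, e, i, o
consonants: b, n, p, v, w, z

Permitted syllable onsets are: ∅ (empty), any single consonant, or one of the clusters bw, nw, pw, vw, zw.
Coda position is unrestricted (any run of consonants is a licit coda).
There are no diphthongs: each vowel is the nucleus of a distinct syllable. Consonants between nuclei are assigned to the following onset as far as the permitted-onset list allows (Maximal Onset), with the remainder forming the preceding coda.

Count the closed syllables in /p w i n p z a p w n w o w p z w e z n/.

4

Vowels present: i, a, o, e; each is a nucleus, giving 4 syllables.
/i…a/ gap (V1→V2): /npz/ — longest licit onset from the right is /z/, leaving /np/ as coda.
/a…o/ gap (V2→V3): /pwnw/ splits as /pw/ + /nw/ (/nw/ is the longest suffix that is a licit onset).
/o…e/ gap (V3→V4): /wpzw/; trying suffixes from longest down, /zw/ is the first permitted one, so coda /wp/ | onset /zw/.
Result: pwinp.zapw.nwowp.zwezn.
Classifying each syllable: /pwinp/ (closed), /zapw/ (closed), /nwowp/ (closed), /zwezn/ (closed).
Closed syllables: 4.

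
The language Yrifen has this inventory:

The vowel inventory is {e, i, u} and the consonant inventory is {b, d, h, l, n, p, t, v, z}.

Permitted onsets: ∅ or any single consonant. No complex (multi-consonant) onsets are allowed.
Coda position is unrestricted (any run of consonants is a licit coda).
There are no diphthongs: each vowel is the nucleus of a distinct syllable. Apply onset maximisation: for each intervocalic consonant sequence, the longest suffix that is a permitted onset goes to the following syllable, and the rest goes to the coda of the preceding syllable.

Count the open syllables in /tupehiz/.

The vowels are u, e, i — 3 nuclei, so 3 syllables.
/u…e/ gap (V1→V2): just /p/ — single C goes to the following onset.
/e…i/ gap (V2→V3): /h/ is a single consonant, so it becomes the next onset.
Result: tu.pe.hiz.
Classifying each syllable: /tu/ (open), /pe/ (open), /hiz/ (closed).
Open syllables: 2.

2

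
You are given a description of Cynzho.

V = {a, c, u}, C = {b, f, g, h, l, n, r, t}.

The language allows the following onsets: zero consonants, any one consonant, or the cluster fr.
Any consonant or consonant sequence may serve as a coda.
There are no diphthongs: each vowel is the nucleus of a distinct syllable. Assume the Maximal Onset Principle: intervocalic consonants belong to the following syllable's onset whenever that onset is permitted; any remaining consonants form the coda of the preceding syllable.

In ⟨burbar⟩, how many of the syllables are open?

Nuclei (vowels): u, a → 2 syllables.
Between /u/ (V1) and /a/ (V2): /rb/ — longest licit onset from the right is /b/, leaving /r/ as coda.
Result: bur.bar.
Classifying each syllable: /bur/ (closed), /bar/ (closed).
Open syllables: 0.

0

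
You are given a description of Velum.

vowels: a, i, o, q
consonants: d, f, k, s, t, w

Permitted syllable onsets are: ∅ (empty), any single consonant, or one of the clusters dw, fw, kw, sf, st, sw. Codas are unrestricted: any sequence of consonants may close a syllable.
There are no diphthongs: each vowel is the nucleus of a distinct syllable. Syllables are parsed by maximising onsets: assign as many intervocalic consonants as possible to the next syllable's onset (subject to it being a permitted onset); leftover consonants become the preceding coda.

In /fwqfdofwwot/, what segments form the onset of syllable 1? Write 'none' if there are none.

Vowels present: q, o, o; each is a nucleus, giving 3 syllables.
σ1/σ2 boundary: cluster /fd/ — the longest permitted-onset suffix is /d/; onset = /d/, preceding coda = /f/.
σ2/σ3 boundary: cluster /fww/ — the longest permitted-onset suffix is /w/; onset = /w/, preceding coda = /fw/.
So the parse is fwqf.dofw.wot.
Syllable 1 is /fwqf/: onset /fw/, nucleus /q/, coda /f/.

fw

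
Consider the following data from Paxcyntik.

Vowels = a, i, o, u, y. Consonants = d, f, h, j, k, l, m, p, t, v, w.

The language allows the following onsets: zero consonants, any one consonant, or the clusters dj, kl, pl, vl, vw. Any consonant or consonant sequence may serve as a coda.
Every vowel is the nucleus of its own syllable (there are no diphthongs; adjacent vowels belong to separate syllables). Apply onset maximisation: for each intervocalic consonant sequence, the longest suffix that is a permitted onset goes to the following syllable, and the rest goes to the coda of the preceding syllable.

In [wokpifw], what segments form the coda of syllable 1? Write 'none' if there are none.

k

The vowels are o, i — 2 nuclei, so 2 syllables.
V1 /o/ – V2 /i/: /kp/ splits as /k/ + /p/ (/p/ is the longest suffix that is a licit onset).
Syllabification: wok.pifw.
Syllable 1 is /wok/: onset /w/, nucleus /o/, coda /k/.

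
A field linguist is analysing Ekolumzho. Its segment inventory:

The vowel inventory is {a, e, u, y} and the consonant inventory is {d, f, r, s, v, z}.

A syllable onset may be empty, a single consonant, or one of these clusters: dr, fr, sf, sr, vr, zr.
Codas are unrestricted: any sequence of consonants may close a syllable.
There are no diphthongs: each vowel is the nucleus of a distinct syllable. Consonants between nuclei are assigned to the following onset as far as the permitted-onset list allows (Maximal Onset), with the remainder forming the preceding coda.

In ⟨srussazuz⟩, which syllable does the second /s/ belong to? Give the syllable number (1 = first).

Vowels present: u, a, u; each is a nucleus, giving 3 syllables.
Between /u/ (V1) and /a/ (V2): /ss/ — longest licit onset from the right is /s/, leaving /s/ as coda.
Between /a/ (V2) and /u/ (V3): /z/ → onset of the next syllable (single consonants are always licit onsets).
So the parse is srus.sa.zuz.
The second /s/ is in the coda of syllable 1 (/srus/).

1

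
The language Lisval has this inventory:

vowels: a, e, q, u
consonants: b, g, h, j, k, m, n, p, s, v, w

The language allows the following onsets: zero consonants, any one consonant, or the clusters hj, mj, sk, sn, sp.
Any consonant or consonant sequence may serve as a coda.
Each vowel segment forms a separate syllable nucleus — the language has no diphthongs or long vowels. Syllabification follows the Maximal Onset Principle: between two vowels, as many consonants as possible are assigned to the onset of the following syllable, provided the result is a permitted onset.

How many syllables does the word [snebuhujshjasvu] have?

5

Nuclei (vowels): e, u, u, a, u → 5 syllables.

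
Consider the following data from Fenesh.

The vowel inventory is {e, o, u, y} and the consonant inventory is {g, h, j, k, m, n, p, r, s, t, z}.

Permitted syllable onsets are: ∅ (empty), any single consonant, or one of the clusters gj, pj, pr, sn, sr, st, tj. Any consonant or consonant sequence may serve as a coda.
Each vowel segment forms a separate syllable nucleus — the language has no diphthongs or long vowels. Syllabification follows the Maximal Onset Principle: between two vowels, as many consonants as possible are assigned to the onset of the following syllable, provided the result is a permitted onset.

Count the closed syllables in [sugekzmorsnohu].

The vowels are u, e, o, o, u — 5 nuclei, so 5 syllables.
σ1/σ2 boundary: /g/ → onset of the next syllable (single consonants are always licit onsets).
σ2/σ3 boundary: /kzm/ — longest licit onset from the right is /m/, leaving /kz/ as coda.
σ3/σ4 boundary: cluster /rsn/ — the longest permitted-onset suffix is /sn/; onset = /sn/, preceding coda = /r/.
σ4/σ5 boundary: just /h/ — single C goes to the following onset.
Syllabification: su.gekz.mor.sno.hu.
Classifying each syllable: /su/ (open), /gekz/ (closed), /mor/ (closed), /sno/ (open), /hu/ (open).
Closed syllables: 2.

2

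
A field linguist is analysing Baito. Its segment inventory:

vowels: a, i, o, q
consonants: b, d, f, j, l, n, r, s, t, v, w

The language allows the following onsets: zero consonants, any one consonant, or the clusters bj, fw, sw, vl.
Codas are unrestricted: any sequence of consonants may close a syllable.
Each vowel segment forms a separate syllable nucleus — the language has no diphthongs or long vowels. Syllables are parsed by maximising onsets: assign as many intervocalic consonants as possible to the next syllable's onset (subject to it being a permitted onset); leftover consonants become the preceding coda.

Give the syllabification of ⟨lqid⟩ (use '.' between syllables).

lq.id

Nuclei (vowels): q, i → 2 syllables.
Between /q/ (V1) and /i/ (V2): nothing intervenes; syllable break is V.V.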